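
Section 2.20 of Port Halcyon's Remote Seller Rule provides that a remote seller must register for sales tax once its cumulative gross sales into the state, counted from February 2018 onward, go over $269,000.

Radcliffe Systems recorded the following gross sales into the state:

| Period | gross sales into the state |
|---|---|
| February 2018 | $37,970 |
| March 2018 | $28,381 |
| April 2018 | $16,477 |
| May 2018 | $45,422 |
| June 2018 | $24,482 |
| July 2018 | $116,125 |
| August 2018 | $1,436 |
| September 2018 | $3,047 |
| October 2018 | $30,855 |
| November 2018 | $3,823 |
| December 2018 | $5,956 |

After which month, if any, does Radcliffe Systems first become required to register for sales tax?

Through February 2018: $37,970
Through March 2018: $66,351
Through April 2018: $82,828
Through May 2018: $128,250
Through June 2018: $152,732
Through July 2018: $268,857
Through August 2018: $270,293 ← exceeds threshold

August 2018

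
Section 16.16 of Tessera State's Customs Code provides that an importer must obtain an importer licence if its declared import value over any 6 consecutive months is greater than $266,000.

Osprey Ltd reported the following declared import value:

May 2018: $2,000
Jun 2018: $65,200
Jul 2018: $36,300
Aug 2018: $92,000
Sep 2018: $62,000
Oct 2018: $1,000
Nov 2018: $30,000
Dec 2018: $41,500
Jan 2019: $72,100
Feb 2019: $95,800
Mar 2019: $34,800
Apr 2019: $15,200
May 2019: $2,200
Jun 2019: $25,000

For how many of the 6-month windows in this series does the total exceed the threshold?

5

May 2018–Oct 2018: $2,000 + $65,200 + $36,300 + $92,000 + $62,000 + $1,000 = $258,500 (under)
Jun 2018–Nov 2018: $65,200 + $36,300 + $92,000 + $62,000 + $1,000 + $30,000 = $286,500 (over)
Jul 2018–Dec 2018: $36,300 + $92,000 + $62,000 + $1,000 + $30,000 + $41,500 = $262,800 (under)
Aug 2018–Jan 2019: $92,000 + $62,000 + $1,000 + $30,000 + $41,500 + $72,100 = $298,600 (over)
Sep 2018–Feb 2019: $62,000 + $1,000 + $30,000 + $41,500 + $72,100 + $95,800 = $302,400 (over)
Oct 2018–Mar 2019: $1,000 + $30,000 + $41,500 + $72,100 + $95,800 + $34,800 = $275,200 (over)
Nov 2018–Apr 2019: $30,000 + $41,500 + $72,100 + $95,800 + $34,800 + $15,200 = $289,400 (over)
Dec 2018–May 2019: $41,500 + $72,100 + $95,800 + $34,800 + $15,200 + $2,200 = $261,600 (under)
Jan 2019–Jun 2019: $72,100 + $95,800 + $34,800 + $15,200 + $2,200 + $25,000 = $245,100 (under)
5 windows exceed the threshold.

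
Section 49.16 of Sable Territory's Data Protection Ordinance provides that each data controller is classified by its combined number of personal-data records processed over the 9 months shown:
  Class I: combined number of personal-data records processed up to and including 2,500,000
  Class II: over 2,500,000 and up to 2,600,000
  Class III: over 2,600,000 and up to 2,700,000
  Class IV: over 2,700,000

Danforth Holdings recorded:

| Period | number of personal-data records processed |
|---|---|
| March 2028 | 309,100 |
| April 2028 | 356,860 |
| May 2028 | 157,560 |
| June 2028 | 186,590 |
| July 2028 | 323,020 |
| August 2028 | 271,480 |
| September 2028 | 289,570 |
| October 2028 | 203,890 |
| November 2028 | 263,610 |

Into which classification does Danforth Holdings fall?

Class I

Combined number of personal-data records processed: 309,100 + 356,860 + 157,560 + 186,590 + 323,020 + 271,480 + 289,570 + 203,890 + 263,610 = 2,361,680.
2,361,680 ≤ 2,500,000, so Class I applies.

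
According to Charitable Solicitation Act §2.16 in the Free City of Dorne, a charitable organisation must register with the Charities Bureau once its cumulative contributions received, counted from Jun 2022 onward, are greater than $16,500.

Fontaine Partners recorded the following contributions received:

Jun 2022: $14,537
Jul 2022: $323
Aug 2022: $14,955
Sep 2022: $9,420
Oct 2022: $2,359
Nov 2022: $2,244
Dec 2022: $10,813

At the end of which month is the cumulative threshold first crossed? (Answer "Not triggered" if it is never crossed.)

Aug 2022

Through Jun 2022: $14,537
Through Jul 2022: $14,860
Through Aug 2022: $29,815 ← exceeds threshold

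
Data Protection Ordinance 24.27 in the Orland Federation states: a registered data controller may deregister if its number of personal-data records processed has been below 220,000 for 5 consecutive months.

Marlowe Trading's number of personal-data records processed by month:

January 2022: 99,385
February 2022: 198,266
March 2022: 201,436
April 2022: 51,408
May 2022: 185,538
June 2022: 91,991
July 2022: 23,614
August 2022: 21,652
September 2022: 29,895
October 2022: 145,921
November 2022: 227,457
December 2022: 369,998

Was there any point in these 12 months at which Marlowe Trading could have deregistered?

Months below 220,000: January 2022, February 2022, March 2022, April 2022, May 2022, June 2022, July 2022, August 2022, September 2022, October 2022.
Longest run of consecutive months below the threshold: 10.
10 ≥ 5, so Marlowe Trading became eligible.

Yes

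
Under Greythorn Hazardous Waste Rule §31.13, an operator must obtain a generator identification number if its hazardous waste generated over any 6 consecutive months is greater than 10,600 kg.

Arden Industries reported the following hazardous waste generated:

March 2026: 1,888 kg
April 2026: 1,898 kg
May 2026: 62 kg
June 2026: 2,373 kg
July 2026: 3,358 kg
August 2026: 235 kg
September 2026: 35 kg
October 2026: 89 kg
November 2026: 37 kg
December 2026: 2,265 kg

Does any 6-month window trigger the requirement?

No

March 2026–August 2026: 1,888 kg + 1,898 kg + 62 kg + 2,373 kg + 3,358 kg + 235 kg = 9,814 kg (under)
April 2026–September 2026: 1,898 kg + 62 kg + 2,373 kg + 3,358 kg + 235 kg + 35 kg = 7,961 kg (under)
May 2026–October 2026: 62 kg + 2,373 kg + 3,358 kg + 235 kg + 35 kg + 89 kg = 6,152 kg (under)
June 2026–November 2026: 2,373 kg + 3,358 kg + 235 kg + 35 kg + 89 kg + 37 kg = 6,127 kg (under)
July 2026–December 2026: 3,358 kg + 235 kg + 35 kg + 89 kg + 37 kg + 2,265 kg = 6,019 kg (under)
No window exceeds 10,600 kg.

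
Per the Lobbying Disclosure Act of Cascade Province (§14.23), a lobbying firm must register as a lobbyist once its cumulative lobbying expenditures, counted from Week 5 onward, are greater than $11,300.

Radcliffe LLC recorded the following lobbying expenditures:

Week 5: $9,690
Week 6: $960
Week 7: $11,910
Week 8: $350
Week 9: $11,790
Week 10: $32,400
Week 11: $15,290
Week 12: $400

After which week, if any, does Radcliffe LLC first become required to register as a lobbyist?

Through Week 5: $9,690
Through Week 6: $10,650
Through Week 7: $22,560 ← exceeds threshold

Week 7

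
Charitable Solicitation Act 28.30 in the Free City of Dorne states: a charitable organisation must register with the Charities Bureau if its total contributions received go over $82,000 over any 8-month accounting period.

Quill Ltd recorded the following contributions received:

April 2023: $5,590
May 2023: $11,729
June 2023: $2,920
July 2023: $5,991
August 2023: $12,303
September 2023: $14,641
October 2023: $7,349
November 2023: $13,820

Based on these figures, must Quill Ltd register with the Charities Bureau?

Total contributions received: $5,590 + $11,729 + $2,920 + $5,991 + $12,303 + $14,641 + $7,349 + $13,820 = $74,343.
$74,343 ≤ $82,000, so the threshold is not exceeded.

No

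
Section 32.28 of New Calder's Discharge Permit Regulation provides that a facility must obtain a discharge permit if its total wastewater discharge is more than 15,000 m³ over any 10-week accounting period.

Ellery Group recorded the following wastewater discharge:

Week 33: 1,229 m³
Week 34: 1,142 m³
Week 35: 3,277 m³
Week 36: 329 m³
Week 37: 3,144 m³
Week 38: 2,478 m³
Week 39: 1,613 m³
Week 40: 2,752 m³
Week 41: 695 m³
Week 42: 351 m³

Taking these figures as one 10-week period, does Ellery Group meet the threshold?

Total wastewater discharge: 1,229 m³ + 1,142 m³ + 3,277 m³ + 329 m³ + 3,144 m³ + 2,478 m³ + 1,613 m³ + 2,752 m³ + 695 m³ + 351 m³ = 17,010 m³.
17,010 m³ > 15,000 m³, so the threshold is exceeded.

Yes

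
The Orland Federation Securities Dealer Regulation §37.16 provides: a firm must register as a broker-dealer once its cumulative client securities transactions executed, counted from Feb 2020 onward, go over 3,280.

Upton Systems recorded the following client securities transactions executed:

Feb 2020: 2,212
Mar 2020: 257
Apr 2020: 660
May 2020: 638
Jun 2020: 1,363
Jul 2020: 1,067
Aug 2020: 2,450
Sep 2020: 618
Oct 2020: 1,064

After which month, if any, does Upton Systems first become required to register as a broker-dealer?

Through Feb 2020: 2,212
Through Mar 2020: 2,469
Through Apr 2020: 3,129
Through May 2020: 3,767 ← exceeds threshold

May 2020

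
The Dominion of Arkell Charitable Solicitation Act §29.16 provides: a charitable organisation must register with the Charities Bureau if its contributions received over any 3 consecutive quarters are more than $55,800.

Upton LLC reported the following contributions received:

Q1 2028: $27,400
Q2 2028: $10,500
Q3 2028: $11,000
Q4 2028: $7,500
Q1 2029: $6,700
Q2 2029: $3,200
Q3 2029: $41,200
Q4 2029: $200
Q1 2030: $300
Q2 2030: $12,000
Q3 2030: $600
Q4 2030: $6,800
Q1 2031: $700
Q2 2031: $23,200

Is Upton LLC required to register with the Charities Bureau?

Q1 2028–Q3 2028: $27,400 + $10,500 + $11,000 = $48,900 (under)
Q2 2028–Q4 2028: $10,500 + $11,000 + $7,500 = $29,000 (under)
Q3 2028–Q1 2029: $11,000 + $7,500 + $6,700 = $25,200 (under)
Q4 2028–Q2 2029: $7,500 + $6,700 + $3,200 = $17,400 (under)
Q1 2029–Q3 2029: $6,700 + $3,200 + $41,200 = $51,100 (under)
Q2 2029–Q4 2029: $3,200 + $41,200 + $200 = $44,600 (under)
Q3 2029–Q1 2030: $41,200 + $200 + $300 = $41,700 (under)
Q4 2029–Q2 2030: $200 + $300 + $12,000 = $12,500 (under)
Q1 2030–Q3 2030: $300 + $12,000 + $600 = $12,900 (under)
Q2 2030–Q4 2030: $12,000 + $600 + $6,800 = $19,400 (under)
Q3 2030–Q1 2031: $600 + $6,800 + $700 = $8,100 (under)
Q4 2030–Q2 2031: $6,800 + $700 + $23,200 = $30,700 (under)
No window exceeds $55,800.

No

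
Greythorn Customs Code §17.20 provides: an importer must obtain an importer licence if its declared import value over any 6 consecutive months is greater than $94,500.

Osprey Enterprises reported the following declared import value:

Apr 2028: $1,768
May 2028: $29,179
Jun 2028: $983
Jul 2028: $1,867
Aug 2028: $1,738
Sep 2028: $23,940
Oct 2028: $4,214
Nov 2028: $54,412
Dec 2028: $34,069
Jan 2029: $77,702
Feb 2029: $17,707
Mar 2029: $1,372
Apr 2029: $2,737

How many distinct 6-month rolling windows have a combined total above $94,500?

Apr 2028–Sep 2028: $1,768 + $29,179 + $983 + $1,867 + $1,738 + $23,940 = $59,475 (under)
May 2028–Oct 2028: $29,179 + $983 + $1,867 + $1,738 + $23,940 + $4,214 = $61,921 (under)
Jun 2028–Nov 2028: $983 + $1,867 + $1,738 + $23,940 + $4,214 + $54,412 = $87,154 (under)
Jul 2028–Dec 2028: $1,867 + $1,738 + $23,940 + $4,214 + $54,412 + $34,069 = $120,240 (over)
Aug 2028–Jan 2029: $1,738 + $23,940 + $4,214 + $54,412 + $34,069 + $77,702 = $196,075 (over)
Sep 2028–Feb 2029: $23,940 + $4,214 + $54,412 + $34,069 + $77,702 + $17,707 = $212,044 (over)
Oct 2028–Mar 2029: $4,214 + $54,412 + $34,069 + $77,702 + $17,707 + $1,372 = $189,476 (over)
Nov 2028–Apr 2029: $54,412 + $34,069 + $77,702 + $17,707 + $1,372 + $2,737 = $187,999 (over)
5 windows exceed the threshold.

5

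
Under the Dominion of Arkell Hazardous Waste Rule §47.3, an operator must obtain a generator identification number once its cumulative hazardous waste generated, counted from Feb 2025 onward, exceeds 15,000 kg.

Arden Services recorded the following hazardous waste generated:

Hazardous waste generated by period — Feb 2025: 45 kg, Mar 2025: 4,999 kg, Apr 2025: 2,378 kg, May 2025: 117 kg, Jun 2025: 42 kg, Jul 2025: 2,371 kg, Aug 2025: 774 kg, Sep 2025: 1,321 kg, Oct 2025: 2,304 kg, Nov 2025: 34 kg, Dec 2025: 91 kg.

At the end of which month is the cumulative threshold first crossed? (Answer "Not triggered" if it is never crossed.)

Through Feb 2025: 45 kg
Through Mar 2025: 5,044 kg
Through Apr 2025: 7,422 kg
Through May 2025: 7,539 kg
Through Jun 2025: 7,581 kg
Through Jul 2025: 9,952 kg
Through Aug 2025: 10,726 kg
Through Sep 2025: 12,047 kg
Through Oct 2025: 14,351 kg
Through Nov 2025: 14,385 kg
Through Dec 2025: 14,476 kg
Final cumulative total 14,476 kg ≤ 15,000 kg; the threshold is never exceeded.

Not triggered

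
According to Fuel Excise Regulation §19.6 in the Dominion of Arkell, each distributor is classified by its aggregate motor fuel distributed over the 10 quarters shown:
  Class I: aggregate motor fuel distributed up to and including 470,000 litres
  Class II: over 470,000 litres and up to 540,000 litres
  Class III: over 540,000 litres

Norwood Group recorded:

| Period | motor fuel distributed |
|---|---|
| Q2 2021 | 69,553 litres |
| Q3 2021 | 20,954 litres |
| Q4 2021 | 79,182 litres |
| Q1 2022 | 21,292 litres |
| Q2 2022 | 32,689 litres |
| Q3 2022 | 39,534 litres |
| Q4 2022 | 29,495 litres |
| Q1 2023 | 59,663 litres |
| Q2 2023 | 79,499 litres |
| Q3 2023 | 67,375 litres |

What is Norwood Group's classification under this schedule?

Aggregate motor fuel distributed: 69,553 litres + 20,954 litres + 79,182 litres + 21,292 litres + 32,689 litres + 39,534 litres + 29,495 litres + 59,663 litres + 79,499 litres + 67,375 litres = 499,236 litres.
470,000 litres < 499,236 litres ≤ 540,000 litres, so Class II applies.

Class II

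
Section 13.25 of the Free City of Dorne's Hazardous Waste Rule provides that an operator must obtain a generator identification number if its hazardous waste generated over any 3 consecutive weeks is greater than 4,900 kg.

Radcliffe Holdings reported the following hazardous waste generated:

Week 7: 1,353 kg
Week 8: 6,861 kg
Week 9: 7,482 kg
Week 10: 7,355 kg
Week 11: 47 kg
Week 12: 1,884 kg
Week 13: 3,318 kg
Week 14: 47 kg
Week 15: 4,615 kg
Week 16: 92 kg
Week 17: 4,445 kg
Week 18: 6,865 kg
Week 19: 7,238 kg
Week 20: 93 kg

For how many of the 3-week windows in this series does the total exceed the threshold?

Week 7–Week 9: 1,353 kg + 6,861 kg + 7,482 kg = 15,696 kg (over)
Week 8–Week 10: 6,861 kg + 7,482 kg + 7,355 kg = 21,698 kg (over)
Week 9–Week 11: 7,482 kg + 7,355 kg + 47 kg = 14,884 kg (over)
Week 10–Week 12: 7,355 kg + 47 kg + 1,884 kg = 9,286 kg (over)
Week 11–Week 13: 47 kg + 1,884 kg + 3,318 kg = 5,249 kg (over)
Week 12–Week 14: 1,884 kg + 3,318 kg + 47 kg = 5,249 kg (over)
Week 13–Week 15: 3,318 kg + 47 kg + 4,615 kg = 7,980 kg (over)
Week 14–Week 16: 47 kg + 4,615 kg + 92 kg = 4,754 kg (under)
Week 15–Week 17: 4,615 kg + 92 kg + 4,445 kg = 9,152 kg (over)
Week 16–Week 18: 92 kg + 4,445 kg + 6,865 kg = 11,402 kg (over)
Week 17–Week 19: 4,445 kg + 6,865 kg + 7,238 kg = 18,548 kg (over)
Week 18–Week 20: 6,865 kg + 7,238 kg + 93 kg = 14,196 kg (over)
11 windows exceed the threshold.

11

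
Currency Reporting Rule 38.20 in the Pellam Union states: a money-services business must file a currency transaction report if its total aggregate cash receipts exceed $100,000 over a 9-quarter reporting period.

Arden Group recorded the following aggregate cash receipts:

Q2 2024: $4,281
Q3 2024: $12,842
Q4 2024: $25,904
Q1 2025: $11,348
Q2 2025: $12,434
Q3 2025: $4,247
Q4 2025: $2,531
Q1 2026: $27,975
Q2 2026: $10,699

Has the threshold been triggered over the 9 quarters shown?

Yes

Total aggregate cash receipts: $4,281 + $12,842 + $25,904 + $11,348 + $12,434 + $4,247 + $2,531 + $27,975 + $10,699 = $112,261.
$112,261 > $100,000, so the threshold is exceeded.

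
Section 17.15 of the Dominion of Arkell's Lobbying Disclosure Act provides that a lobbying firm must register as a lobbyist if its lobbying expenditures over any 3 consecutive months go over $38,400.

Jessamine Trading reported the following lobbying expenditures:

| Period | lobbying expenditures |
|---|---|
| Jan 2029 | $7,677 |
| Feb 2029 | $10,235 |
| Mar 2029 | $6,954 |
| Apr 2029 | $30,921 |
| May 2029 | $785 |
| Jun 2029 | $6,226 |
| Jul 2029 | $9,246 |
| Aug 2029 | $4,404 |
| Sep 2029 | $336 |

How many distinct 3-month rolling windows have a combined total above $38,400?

2

Jan 2029–Mar 2029: $7,677 + $10,235 + $6,954 = $24,866 (under)
Feb 2029–Apr 2029: $10,235 + $6,954 + $30,921 = $48,110 (over)
Mar 2029–May 2029: $6,954 + $30,921 + $785 = $38,660 (over)
Apr 2029–Jun 2029: $30,921 + $785 + $6,226 = $37,932 (under)
May 2029–Jul 2029: $785 + $6,226 + $9,246 = $16,257 (under)
Jun 2029–Aug 2029: $6,226 + $9,246 + $4,404 = $19,876 (under)
Jul 2029–Sep 2029: $9,246 + $4,404 + $336 = $13,986 (under)
2 windows exceed the threshold.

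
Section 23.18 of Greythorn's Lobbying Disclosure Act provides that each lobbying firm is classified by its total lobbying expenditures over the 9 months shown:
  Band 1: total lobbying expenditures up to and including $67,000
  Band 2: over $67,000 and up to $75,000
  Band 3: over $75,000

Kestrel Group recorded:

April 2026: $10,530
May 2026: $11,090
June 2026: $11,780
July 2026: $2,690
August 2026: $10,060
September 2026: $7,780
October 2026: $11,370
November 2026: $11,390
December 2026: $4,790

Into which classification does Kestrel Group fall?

Total lobbying expenditures: $10,530 + $11,090 + $11,780 + $2,690 + $10,060 + $7,780 + $11,370 + $11,390 + $4,790 = $81,480.
$81,480 > $75,000, so Band 3 applies.

Band 3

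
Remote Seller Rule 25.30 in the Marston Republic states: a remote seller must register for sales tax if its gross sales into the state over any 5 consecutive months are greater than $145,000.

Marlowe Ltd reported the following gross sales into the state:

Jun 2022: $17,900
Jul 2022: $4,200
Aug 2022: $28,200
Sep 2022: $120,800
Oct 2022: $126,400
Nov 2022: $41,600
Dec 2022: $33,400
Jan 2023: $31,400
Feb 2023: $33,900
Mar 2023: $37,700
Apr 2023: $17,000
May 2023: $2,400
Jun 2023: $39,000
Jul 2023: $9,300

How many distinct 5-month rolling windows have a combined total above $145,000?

Jun 2022–Oct 2022: $17,900 + $4,200 + $28,200 + $120,800 + $126,400 = $297,500 (over)
Jul 2022–Nov 2022: $4,200 + $28,200 + $120,800 + $126,400 + $41,600 = $321,200 (over)
Aug 2022–Dec 2022: $28,200 + $120,800 + $126,400 + $41,600 + $33,400 = $350,400 (over)
Sep 2022–Jan 2023: $120,800 + $126,400 + $41,600 + $33,400 + $31,400 = $353,600 (over)
Oct 2022–Feb 2023: $126,400 + $41,600 + $33,400 + $31,400 + $33,900 = $266,700 (over)
Nov 2022–Mar 2023: $41,600 + $33,400 + $31,400 + $33,900 + $37,700 = $178,000 (over)
Dec 2022–Apr 2023: $33,400 + $31,400 + $33,900 + $37,700 + $17,000 = $153,400 (over)
Jan 2023–May 2023: $31,400 + $33,900 + $37,700 + $17,000 + $2,400 = $122,400 (under)
Feb 2023–Jun 2023: $33,900 + $37,700 + $17,000 + $2,400 + $39,000 = $130,000 (under)
Mar 2023–Jul 2023: $37,700 + $17,000 + $2,400 + $39,000 + $9,300 = $105,400 (under)
7 windows exceed the threshold.

7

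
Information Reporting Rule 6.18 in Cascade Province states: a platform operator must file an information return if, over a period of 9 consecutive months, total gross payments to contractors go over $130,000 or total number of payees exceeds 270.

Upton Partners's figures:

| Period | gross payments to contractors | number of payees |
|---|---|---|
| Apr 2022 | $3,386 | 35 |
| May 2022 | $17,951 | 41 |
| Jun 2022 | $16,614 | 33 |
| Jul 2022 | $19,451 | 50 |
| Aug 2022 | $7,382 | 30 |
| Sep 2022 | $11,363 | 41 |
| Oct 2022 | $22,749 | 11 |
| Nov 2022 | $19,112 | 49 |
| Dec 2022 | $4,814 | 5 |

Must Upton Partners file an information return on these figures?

Yes

Total gross payments to contractors: $3,386 + $17,951 + $16,614 + $19,451 + $7,382 + $11,363 + $22,749 + $19,112 + $4,814 = $122,822 (≤ $130,000).
Total number of payees: 35 + 41 + 33 + 50 + 30 + 41 + 11 + 49 + 5 = 295 (> 270).
The test is 'or': at least one threshold is exceeded.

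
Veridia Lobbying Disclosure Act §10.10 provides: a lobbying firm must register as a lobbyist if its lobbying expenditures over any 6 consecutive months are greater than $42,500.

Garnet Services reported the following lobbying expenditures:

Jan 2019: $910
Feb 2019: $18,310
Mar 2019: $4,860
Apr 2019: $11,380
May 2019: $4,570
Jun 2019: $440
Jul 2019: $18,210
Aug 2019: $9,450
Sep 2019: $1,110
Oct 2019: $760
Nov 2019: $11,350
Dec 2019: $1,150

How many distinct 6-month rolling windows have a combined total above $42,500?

3

Jan 2019–Jun 2019: $910 + $18,310 + $4,860 + $11,380 + $4,570 + $440 = $40,470 (under)
Feb 2019–Jul 2019: $18,310 + $4,860 + $11,380 + $4,570 + $440 + $18,210 = $57,770 (over)
Mar 2019–Aug 2019: $4,860 + $11,380 + $4,570 + $440 + $18,210 + $9,450 = $48,910 (over)
Apr 2019–Sep 2019: $11,380 + $4,570 + $440 + $18,210 + $9,450 + $1,110 = $45,160 (over)
May 2019–Oct 2019: $4,570 + $440 + $18,210 + $9,450 + $1,110 + $760 = $34,540 (under)
Jun 2019–Nov 2019: $440 + $18,210 + $9,450 + $1,110 + $760 + $11,350 = $41,320 (under)
Jul 2019–Dec 2019: $18,210 + $9,450 + $1,110 + $760 + $11,350 + $1,150 = $42,030 (under)
3 windows exceed the threshold.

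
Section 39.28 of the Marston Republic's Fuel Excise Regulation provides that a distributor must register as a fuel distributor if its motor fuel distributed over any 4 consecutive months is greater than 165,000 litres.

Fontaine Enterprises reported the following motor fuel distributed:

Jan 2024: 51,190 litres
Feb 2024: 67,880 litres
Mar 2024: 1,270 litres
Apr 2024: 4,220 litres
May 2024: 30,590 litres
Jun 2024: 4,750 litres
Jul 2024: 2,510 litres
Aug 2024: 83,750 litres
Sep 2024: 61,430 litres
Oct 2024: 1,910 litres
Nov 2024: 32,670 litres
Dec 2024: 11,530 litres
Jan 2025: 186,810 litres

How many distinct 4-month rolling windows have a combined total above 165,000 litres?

2

Jan 2024–Apr 2024: 51,190 litres + 67,880 litres + 1,270 litres + 4,220 litres = 124,560 litres (under)
Feb 2024–May 2024: 67,880 litres + 1,270 litres + 4,220 litres + 30,590 litres = 103,960 litres (under)
Mar 2024–Jun 2024: 1,270 litres + 4,220 litres + 30,590 litres + 4,750 litres = 40,830 litres (under)
Apr 2024–Jul 2024: 4,220 litres + 30,590 litres + 4,750 litres + 2,510 litres = 42,070 litres (under)
May 2024–Aug 2024: 30,590 litres + 4,750 litres + 2,510 litres + 83,750 litres = 121,600 litres (under)
Jun 2024–Sep 2024: 4,750 litres + 2,510 litres + 83,750 litres + 61,430 litres = 152,440 litres (under)
Jul 2024–Oct 2024: 2,510 litres + 83,750 litres + 61,430 litres + 1,910 litres = 149,600 litres (under)
Aug 2024–Nov 2024: 83,750 litres + 61,430 litres + 1,910 litres + 32,670 litres = 179,760 litres (over)
Sep 2024–Dec 2024: 61,430 litres + 1,910 litres + 32,670 litres + 11,530 litres = 107,540 litres (under)
Oct 2024–Jan 2025: 1,910 litres + 32,670 litres + 11,530 litres + 186,810 litres = 232,920 litres (over)
2 windows exceed the threshold.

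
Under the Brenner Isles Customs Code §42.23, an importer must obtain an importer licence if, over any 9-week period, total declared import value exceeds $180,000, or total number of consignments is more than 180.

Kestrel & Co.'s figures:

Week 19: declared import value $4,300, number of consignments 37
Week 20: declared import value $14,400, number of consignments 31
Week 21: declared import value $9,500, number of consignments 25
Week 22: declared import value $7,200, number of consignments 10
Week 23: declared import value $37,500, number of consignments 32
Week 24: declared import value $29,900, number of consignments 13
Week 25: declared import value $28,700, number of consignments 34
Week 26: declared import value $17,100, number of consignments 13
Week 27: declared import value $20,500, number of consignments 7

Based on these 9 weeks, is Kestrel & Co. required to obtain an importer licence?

Total declared import value: $4,300 + $14,400 + $9,500 + $7,200 + $37,500 + $29,900 + $28,700 + $17,100 + $20,500 = $169,100 (≤ $180,000).
Total number of consignments: 37 + 31 + 25 + 10 + 32 + 13 + 34 + 13 + 7 = 202 (> 180).
The test is 'or': at least one threshold is exceeded.

Yes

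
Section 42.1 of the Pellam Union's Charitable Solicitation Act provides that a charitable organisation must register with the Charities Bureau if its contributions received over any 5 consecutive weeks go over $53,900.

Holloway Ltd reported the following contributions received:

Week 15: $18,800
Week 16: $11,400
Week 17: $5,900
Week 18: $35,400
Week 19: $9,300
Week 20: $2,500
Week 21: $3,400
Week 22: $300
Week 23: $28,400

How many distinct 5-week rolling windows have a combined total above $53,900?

Week 15–Week 19: $18,800 + $11,400 + $5,900 + $35,400 + $9,300 = $80,800 (over)
Week 16–Week 20: $11,400 + $5,900 + $35,400 + $9,300 + $2,500 = $64,500 (over)
Week 17–Week 21: $5,900 + $35,400 + $9,300 + $2,500 + $3,400 = $56,500 (over)
Week 18–Week 22: $35,400 + $9,300 + $2,500 + $3,400 + $300 = $50,900 (under)
Week 19–Week 23: $9,300 + $2,500 + $3,400 + $300 + $28,400 = $43,900 (under)
3 windows exceed the threshold.

3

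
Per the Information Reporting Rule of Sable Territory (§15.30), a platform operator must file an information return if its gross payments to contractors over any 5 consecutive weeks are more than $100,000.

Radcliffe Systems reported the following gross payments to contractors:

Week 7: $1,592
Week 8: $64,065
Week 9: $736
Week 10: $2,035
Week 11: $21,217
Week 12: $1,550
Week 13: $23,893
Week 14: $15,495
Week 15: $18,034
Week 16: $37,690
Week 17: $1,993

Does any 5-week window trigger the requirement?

Week 7–Week 11: $1,592 + $64,065 + $736 + $2,035 + $21,217 = $89,645 (under)
Week 8–Week 12: $64,065 + $736 + $2,035 + $21,217 + $1,550 = $89,603 (under)
Week 9–Week 13: $736 + $2,035 + $21,217 + $1,550 + $23,893 = $49,431 (under)
Week 10–Week 14: $2,035 + $21,217 + $1,550 + $23,893 + $15,495 = $64,190 (under)
Week 11–Week 15: $21,217 + $1,550 + $23,893 + $15,495 + $18,034 = $80,189 (under)
Week 12–Week 16: $1,550 + $23,893 + $15,495 + $18,034 + $37,690 = $96,662 (under)
Week 13–Week 17: $23,893 + $15,495 + $18,034 + $37,690 + $1,993 = $97,105 (under)
No window exceeds $100,000.

No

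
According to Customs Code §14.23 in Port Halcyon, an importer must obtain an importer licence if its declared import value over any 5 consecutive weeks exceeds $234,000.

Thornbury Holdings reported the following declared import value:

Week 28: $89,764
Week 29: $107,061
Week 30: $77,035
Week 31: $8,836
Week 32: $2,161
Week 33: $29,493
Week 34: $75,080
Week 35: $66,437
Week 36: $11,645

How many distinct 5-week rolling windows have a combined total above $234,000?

Week 28–Week 32: $89,764 + $107,061 + $77,035 + $8,836 + $2,161 = $284,857 (over)
Week 29–Week 33: $107,061 + $77,035 + $8,836 + $2,161 + $29,493 = $224,586 (under)
Week 30–Week 34: $77,035 + $8,836 + $2,161 + $29,493 + $75,080 = $192,605 (under)
Week 31–Week 35: $8,836 + $2,161 + $29,493 + $75,080 + $66,437 = $182,007 (under)
Week 32–Week 36: $2,161 + $29,493 + $75,080 + $66,437 + $11,645 = $184,816 (under)
1 window exceeds the threshold.

1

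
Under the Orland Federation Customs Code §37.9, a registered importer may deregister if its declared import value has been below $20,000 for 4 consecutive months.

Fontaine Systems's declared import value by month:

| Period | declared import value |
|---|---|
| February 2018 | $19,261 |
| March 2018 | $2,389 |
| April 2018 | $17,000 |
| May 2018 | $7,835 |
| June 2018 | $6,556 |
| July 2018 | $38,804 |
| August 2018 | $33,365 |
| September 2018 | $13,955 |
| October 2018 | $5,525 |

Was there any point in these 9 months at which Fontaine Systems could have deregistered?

Yes

Months below $20,000: February 2018, March 2018, April 2018, May 2018, June 2018, September 2018, October 2018.
Longest run of consecutive months below the threshold: 5.
5 ≥ 4, so Fontaine Systems became eligible.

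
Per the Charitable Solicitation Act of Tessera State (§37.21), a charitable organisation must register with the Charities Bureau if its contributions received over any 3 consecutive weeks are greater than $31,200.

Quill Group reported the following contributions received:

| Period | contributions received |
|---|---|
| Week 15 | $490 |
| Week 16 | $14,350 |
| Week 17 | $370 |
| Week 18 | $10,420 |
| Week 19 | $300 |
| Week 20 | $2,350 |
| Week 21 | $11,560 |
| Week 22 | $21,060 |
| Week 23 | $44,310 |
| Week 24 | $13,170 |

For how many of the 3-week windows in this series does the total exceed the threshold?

3

Week 15–Week 17: $490 + $14,350 + $370 = $15,210 (under)
Week 16–Week 18: $14,350 + $370 + $10,420 = $25,140 (under)
Week 17–Week 19: $370 + $10,420 + $300 = $11,090 (under)
Week 18–Week 20: $10,420 + $300 + $2,350 = $13,070 (under)
Week 19–Week 21: $300 + $2,350 + $11,560 = $14,210 (under)
Week 20–Week 22: $2,350 + $11,560 + $21,060 = $34,970 (over)
Week 21–Week 23: $11,560 + $21,060 + $44,310 = $76,930 (over)
Week 22–Week 24: $21,060 + $44,310 + $13,170 = $78,540 (over)
3 windows exceed the threshold.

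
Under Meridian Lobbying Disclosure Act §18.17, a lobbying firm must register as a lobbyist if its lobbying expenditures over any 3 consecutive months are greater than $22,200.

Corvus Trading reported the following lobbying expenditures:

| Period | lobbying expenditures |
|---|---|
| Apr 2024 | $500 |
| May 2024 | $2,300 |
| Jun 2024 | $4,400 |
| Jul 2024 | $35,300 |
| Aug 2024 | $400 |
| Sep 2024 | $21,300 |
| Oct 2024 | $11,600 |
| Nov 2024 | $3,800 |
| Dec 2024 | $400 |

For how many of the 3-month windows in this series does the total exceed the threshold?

5

Apr 2024–Jun 2024: $500 + $2,300 + $4,400 = $7,200 (under)
May 2024–Jul 2024: $2,300 + $4,400 + $35,300 = $42,000 (over)
Jun 2024–Aug 2024: $4,400 + $35,300 + $400 = $40,100 (over)
Jul 2024–Sep 2024: $35,300 + $400 + $21,300 = $57,000 (over)
Aug 2024–Oct 2024: $400 + $21,300 + $11,600 = $33,300 (over)
Sep 2024–Nov 2024: $21,300 + $11,600 + $3,800 = $36,700 (over)
Oct 2024–Dec 2024: $11,600 + $3,800 + $400 = $15,800 (under)
5 windows exceed the threshold.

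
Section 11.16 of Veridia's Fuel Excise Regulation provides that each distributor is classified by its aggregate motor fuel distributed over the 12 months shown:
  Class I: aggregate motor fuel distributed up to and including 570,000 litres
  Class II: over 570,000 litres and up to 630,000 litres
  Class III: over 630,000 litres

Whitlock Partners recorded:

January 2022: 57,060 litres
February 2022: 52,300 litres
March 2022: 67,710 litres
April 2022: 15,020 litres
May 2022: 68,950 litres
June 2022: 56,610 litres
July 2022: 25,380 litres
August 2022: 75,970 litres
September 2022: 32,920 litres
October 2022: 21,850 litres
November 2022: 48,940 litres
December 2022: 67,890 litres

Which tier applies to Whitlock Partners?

Aggregate motor fuel distributed: 57,060 litres + 52,300 litres + 67,710 litres + 15,020 litres + 68,950 litres + 56,610 litres + 25,380 litres + 75,970 litres + 32,920 litres + 21,850 litres + 48,940 litres + 67,890 litres = 590,600 litres.
570,000 litres < 590,600 litres ≤ 630,000 litres, so Class II applies.

Class II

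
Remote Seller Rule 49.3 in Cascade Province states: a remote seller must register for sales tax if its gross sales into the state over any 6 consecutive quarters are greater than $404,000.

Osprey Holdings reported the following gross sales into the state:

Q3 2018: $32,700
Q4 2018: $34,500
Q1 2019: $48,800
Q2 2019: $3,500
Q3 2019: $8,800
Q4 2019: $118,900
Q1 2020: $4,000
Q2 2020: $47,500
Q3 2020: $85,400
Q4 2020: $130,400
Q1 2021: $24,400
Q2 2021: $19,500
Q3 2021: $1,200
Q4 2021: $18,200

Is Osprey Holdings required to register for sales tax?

Yes

Q3 2018–Q4 2019: $32,700 + $34,500 + $48,800 + $3,500 + $8,800 + $118,900 = $247,200 (under)
Q4 2018–Q1 2020: $34,500 + $48,800 + $3,500 + $8,800 + $118,900 + $4,000 = $218,500 (under)
Q1 2019–Q2 2020: $48,800 + $3,500 + $8,800 + $118,900 + $4,000 + $47,500 = $231,500 (under)
Q2 2019–Q3 2020: $3,500 + $8,800 + $118,900 + $4,000 + $47,500 + $85,400 = $268,100 (under)
Q3 2019–Q4 2020: $8,800 + $118,900 + $4,000 + $47,500 + $85,400 + $130,400 = $395,000 (under)
Q4 2019–Q1 2021: $118,900 + $4,000 + $47,500 + $85,400 + $130,400 + $24,400 = $410,600 (over)
Q1 2020–Q2 2021: $4,000 + $47,500 + $85,400 + $130,400 + $24,400 + $19,500 = $311,200 (under)
Q2 2020–Q3 2021: $47,500 + $85,400 + $130,400 + $24,400 + $19,500 + $1,200 = $308,400 (under)
Q3 2020–Q4 2021: $85,400 + $130,400 + $24,400 + $19,500 + $1,200 + $18,200 = $279,100 (under)
At least one window exceeds $404,000.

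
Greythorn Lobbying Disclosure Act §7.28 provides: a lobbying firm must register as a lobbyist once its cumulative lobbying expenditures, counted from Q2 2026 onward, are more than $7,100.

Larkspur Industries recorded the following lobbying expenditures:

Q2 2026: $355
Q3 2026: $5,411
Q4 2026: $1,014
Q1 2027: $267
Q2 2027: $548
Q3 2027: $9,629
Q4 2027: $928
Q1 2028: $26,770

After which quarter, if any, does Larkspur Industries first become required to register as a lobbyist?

Through Q2 2026: $355
Through Q3 2026: $5,766
Through Q4 2026: $6,780
Through Q1 2027: $7,047
Through Q2 2027: $7,595 ← exceeds threshold

Q2 2027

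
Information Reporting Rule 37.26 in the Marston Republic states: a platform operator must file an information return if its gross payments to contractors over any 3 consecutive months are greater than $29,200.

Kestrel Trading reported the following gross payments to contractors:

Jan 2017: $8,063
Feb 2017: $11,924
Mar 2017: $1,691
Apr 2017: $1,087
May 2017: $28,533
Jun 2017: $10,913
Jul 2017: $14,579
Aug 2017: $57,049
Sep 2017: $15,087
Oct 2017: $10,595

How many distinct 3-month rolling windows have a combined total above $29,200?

6

Jan 2017–Mar 2017: $8,063 + $11,924 + $1,691 = $21,678 (under)
Feb 2017–Apr 2017: $11,924 + $1,691 + $1,087 = $14,702 (under)
Mar 2017–May 2017: $1,691 + $1,087 + $28,533 = $31,311 (over)
Apr 2017–Jun 2017: $1,087 + $28,533 + $10,913 = $40,533 (over)
May 2017–Jul 2017: $28,533 + $10,913 + $14,579 = $54,025 (over)
Jun 2017–Aug 2017: $10,913 + $14,579 + $57,049 = $82,541 (over)
Jul 2017–Sep 2017: $14,579 + $57,049 + $15,087 = $86,715 (over)
Aug 2017–Oct 2017: $57,049 + $15,087 + $10,595 = $82,731 (over)
6 windows exceed the threshold.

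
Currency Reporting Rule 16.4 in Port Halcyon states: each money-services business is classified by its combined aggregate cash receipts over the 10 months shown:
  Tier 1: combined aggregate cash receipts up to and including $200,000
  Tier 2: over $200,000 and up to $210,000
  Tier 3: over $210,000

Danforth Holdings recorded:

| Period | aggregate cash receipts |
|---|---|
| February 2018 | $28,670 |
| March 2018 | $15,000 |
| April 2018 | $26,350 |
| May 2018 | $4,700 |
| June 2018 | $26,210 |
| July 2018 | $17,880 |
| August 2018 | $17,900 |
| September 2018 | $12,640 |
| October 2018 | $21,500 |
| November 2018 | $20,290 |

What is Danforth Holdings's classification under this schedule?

Tier 1

Combined aggregate cash receipts: $28,670 + $15,000 + $26,350 + $4,700 + $26,210 + $17,880 + $17,900 + $12,640 + $21,500 + $20,290 = $191,140.
$191,140 ≤ $200,000, so Tier 1 applies.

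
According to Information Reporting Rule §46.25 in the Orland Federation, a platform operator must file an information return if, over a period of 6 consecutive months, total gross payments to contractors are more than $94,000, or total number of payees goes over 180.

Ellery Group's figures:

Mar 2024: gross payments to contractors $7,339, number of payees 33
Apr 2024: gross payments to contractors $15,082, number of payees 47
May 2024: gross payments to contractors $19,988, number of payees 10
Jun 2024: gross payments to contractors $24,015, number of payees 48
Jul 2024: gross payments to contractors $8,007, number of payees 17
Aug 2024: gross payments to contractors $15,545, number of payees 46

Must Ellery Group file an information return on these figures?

Total gross payments to contractors: $7,339 + $15,082 + $19,988 + $24,015 + $8,007 + $15,545 = $89,976 (≤ $94,000).
Total number of payees: 33 + 47 + 10 + 48 + 17 + 46 = 201 (> 180).
The test is 'or': at least one threshold is exceeded.

Yes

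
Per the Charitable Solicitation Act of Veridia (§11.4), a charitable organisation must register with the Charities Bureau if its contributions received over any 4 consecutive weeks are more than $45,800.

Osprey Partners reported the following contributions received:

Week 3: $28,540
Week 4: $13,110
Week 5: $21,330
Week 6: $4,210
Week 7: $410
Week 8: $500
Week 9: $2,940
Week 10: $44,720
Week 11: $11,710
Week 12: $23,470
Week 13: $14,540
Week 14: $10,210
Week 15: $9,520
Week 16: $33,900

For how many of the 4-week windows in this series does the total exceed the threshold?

Week 3–Week 6: $28,540 + $13,110 + $21,330 + $4,210 = $67,190 (over)
Week 4–Week 7: $13,110 + $21,330 + $4,210 + $410 = $39,060 (under)
Week 5–Week 8: $21,330 + $4,210 + $410 + $500 = $26,450 (under)
Week 6–Week 9: $4,210 + $410 + $500 + $2,940 = $8,060 (under)
Week 7–Week 10: $410 + $500 + $2,940 + $44,720 = $48,570 (over)
Week 8–Week 11: $500 + $2,940 + $44,720 + $11,710 = $59,870 (over)
Week 9–Week 12: $2,940 + $44,720 + $11,710 + $23,470 = $82,840 (over)
Week 10–Week 13: $44,720 + $11,710 + $23,470 + $14,540 = $94,440 (over)
Week 11–Week 14: $11,710 + $23,470 + $14,540 + $10,210 = $59,930 (over)
Week 12–Week 15: $23,470 + $14,540 + $10,210 + $9,520 = $57,740 (over)
Week 13–Week 16: $14,540 + $10,210 + $9,520 + $33,900 = $68,170 (over)
8 windows exceed the threshold.

8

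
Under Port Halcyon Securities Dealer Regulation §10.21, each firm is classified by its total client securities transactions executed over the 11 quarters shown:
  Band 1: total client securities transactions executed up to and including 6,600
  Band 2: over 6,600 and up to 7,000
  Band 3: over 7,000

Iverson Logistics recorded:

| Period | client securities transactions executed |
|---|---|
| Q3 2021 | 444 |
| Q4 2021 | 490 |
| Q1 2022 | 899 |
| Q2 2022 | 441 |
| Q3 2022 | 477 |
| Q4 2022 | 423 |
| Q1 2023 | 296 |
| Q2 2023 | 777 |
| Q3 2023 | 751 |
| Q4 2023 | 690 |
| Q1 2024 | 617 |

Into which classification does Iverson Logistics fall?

Total client securities transactions executed: 444 + 490 + 899 + 441 + 477 + 423 + 296 + 777 + 751 + 690 + 617 = 6,305.
6,305 ≤ 6,600, so Band 1 applies.

Band 1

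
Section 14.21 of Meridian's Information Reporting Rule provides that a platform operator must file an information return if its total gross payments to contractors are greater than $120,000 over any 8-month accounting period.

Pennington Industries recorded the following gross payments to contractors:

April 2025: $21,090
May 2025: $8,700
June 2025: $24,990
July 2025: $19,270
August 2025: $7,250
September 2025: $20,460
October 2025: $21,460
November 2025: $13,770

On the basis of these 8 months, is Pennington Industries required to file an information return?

Yes

Total gross payments to contractors: $21,090 + $8,700 + $24,990 + $19,270 + $7,250 + $20,460 + $21,460 + $13,770 = $136,990.
$136,990 > $120,000, so the threshold is exceeded.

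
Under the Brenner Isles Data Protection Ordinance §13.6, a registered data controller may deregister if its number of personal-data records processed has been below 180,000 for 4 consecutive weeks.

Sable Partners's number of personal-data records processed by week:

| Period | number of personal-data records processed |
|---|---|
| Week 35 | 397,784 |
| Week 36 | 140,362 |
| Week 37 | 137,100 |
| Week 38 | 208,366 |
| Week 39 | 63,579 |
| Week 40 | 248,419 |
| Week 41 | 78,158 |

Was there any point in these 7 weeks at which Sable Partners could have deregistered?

Weeks below 180,000: Week 36, Week 37, Week 39, Week 41.
Longest run of consecutive weeks below the threshold: 2.
2 < 4, so Sable Partners never became eligible.

No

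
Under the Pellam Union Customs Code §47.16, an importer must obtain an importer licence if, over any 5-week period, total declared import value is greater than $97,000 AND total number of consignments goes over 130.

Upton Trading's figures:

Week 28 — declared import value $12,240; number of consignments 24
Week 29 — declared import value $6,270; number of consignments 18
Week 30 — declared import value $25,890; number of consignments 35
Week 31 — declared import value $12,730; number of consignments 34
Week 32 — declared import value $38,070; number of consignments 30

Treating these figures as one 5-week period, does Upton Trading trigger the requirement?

Total declared import value: $12,240 + $6,270 + $25,890 + $12,730 + $38,070 = $95,200 (≤ $97,000).
Total number of consignments: 24 + 18 + 35 + 34 + 30 = 141 (> 130).
The test is 'and': the rule requires both, and at least one is not exceeded.

No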